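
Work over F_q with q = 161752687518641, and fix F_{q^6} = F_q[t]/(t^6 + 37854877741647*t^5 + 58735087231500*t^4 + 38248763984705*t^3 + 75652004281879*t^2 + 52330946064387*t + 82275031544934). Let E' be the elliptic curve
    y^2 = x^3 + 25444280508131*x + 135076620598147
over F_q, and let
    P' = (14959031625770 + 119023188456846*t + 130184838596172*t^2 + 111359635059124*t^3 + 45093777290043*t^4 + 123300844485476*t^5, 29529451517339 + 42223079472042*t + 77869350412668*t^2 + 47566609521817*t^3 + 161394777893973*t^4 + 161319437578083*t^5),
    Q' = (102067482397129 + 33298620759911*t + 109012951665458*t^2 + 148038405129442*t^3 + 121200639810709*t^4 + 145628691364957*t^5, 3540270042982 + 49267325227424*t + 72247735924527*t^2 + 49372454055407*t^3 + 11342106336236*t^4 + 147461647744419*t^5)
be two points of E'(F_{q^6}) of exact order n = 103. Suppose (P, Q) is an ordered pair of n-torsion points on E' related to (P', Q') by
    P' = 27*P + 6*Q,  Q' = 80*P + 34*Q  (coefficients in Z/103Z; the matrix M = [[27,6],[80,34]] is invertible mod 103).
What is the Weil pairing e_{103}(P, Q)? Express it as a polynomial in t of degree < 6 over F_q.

94897833950079 + 46205067274241*t + 14464401265317*t^2 + 30623943686570*t^3 + 63723146208743*t^4 + 79112502769147*t^5

The 103-Weil pairing on E[103] over F_{161752687518641} is alternating-bilinear: e_{103}(P',Q') = e_{103}(P,Q)^det(M).
Hence e(P,Q) = e(P',Q')^{4} where 4 = 26^{-1} mod 103.
Build f_{103,P'} and f_{103,Q'} via the 7-bit ladder of 103=1100111_2; evaluate at shifted divisors; quotient in F_{161752687518641^6}.
The quotient is 141939745302595 + 44231285039928*t + 79225776119879*t^2 + 34616443470831*t^3 + 112844742740791*t^4 + 60347248334159*t^5.
e_{103}(P,Q) = (141939745302595 + 44231285039928*t + 79225776119879*t^2 + 34616443470831*t^3 + 112844742740791*t^4 + 60347248334159*t^5)^{4} = 94897833950079 + 46205067274241*t + 14464401265317*t^2 + 30623943686570*t^3 + 63723146208743*t^4 + 79112502769147*t^5.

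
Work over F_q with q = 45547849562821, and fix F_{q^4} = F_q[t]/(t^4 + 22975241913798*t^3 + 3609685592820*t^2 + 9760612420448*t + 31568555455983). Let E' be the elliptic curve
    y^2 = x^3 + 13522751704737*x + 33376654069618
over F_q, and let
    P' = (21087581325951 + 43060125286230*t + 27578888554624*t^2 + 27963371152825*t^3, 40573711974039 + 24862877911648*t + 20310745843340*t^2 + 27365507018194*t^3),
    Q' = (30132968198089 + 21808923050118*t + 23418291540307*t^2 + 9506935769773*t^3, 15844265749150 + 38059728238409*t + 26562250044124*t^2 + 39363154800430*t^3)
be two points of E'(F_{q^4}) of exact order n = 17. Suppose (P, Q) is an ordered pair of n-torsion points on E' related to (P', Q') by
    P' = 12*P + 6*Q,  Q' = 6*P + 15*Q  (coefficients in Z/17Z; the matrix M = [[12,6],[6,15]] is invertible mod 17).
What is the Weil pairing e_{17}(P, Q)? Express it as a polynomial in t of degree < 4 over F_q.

36358433707512 + 11145879738302*t + 25407338649420*t^2 + 1634405960866*t^3

Since e_{17}(P,P)=e_{17}(Q,Q)=1 and e_{17}(Q,P)=e_{17}(P,Q)^{-1}, expanding e_{17}(12*P + 6*Q,6*P + 15*Q) leaves e(P,Q)^det(M).
Inverting 8 mod 17: 15. Thus e_{17}(P,Q) = e(P',Q')^{15}.
Build f_{17,P'} and f_{17,Q'} via the 5-bit ladder of 17=10001_2; evaluate at shifted divisors; quotient in F_{45547849562821^4}.
So e_{17}(P',Q') = 21906477462682 + 41001055898870*t + 32155019634603*t^2 + 44608745282149*t^3.
Hence e(P,Q) = 36358433707512 + 11145879738302*t + 25407338649420*t^2 + 1634405960866*t^3 in F_{45547849562821^4}^*.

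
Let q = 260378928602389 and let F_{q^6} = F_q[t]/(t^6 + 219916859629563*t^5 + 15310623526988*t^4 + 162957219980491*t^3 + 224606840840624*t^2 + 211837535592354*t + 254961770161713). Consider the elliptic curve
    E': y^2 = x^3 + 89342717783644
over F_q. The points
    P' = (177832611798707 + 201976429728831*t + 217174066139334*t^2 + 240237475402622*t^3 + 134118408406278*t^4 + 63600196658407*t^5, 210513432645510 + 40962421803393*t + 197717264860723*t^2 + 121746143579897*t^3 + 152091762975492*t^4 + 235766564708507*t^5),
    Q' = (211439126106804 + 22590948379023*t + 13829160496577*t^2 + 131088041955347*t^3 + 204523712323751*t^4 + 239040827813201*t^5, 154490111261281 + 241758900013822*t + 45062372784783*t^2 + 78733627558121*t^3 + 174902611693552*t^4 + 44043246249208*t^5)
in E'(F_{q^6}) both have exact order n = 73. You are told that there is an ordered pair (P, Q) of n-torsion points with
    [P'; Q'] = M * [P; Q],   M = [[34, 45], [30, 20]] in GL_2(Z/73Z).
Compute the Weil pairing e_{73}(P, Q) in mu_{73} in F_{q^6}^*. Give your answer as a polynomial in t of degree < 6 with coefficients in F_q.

93112544700952 + 215692537615751*t + 159528079256396*t^2 + 208421462513484*t^3 + 11973118190187*t^4 + 160603010617302*t^5

Under M = [[34,45],[30,20]] in GL_2(Z/73), e_{73}(P',Q') = e_{73}(P,Q)^(34*20-45*30 mod 73).
det M = 34*20 - 45*30 = -670 = 60 (mod 73); 60^{-1} = 28 (mod 73).
Build f_{73,P'} and f_{73,Q'} via the 7-bit ladder of 73=1001001_2; evaluate at shifted divisors; quotient in F_{260378928602389^6}.
So e_{73}(P',Q') = 247273887968782 + 165068034280448*t + 134250934386804*t^2 + 45854888911321*t^3 + 94814352284443*t^4 + 34040190920667*t^5.
Hence e(P,Q) = 93112544700952 + 215692537615751*t + 159528079256396*t^2 + 208421462513484*t^3 + 11973118190187*t^4 + 160603010617302*t^5 in F_{260378928602389^6}^*.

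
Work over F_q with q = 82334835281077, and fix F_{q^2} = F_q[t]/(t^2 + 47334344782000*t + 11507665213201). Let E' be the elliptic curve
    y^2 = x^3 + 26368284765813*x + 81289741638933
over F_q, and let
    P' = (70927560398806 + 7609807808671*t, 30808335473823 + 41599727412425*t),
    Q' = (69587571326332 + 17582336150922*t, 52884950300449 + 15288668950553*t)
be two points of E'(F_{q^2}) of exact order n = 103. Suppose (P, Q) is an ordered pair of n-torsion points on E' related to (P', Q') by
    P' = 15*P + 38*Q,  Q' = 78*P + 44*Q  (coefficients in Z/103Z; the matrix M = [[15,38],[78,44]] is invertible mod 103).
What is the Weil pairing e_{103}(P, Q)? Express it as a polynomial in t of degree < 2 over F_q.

3372878021475 + 28492307030605*t

e_{103}(aP+bQ,cP+dQ) = e_{103}(P,Q)^(ad-bc); with (a,b,c,d)=(15,38,78,44) this gives the det-103 law.
Hence e(P,Q) = e(P',Q')^{84} where 84 = 65^{-1} mod 103.
Build f_{103,P'} and f_{103,Q'} via the 7-bit ladder of 103=1100111_2; evaluate at shifted divisors; quotient in F_{82334835281077^2}.
The quotient is 17064930809408 + 40504803947682*t.
(17064930809408 + 40504803947682*t)^{84} mod (82334835281077,f) = 3372878021475 + 28492307030605*t.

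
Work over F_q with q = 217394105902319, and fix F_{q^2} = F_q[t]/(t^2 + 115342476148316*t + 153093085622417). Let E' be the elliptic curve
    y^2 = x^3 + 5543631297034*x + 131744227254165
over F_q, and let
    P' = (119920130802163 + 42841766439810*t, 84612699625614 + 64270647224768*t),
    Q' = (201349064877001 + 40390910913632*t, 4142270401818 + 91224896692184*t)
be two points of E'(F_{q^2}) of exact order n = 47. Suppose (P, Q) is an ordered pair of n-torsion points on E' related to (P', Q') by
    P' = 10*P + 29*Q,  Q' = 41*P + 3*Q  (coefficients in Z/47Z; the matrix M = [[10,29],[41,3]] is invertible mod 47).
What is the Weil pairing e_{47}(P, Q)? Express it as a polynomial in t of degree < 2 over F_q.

19892830813113 + 19088834077764*t

e_{47}(aP+bQ,cP+dQ) = e_{47}(P,Q)^(ad-bc); with (a,b,c,d)=(10,29,41,3) this gives the det-47 law.
Hence e(P,Q) = e(P',Q')^{3} where 3 = 16^{-1} mod 47.
Miller loop for e_{47} over F_{217394105902319^2}: bits of 47 = 101111; 5 double steps + 4 add steps, l/v at each.
The quotient is 160821117456305 + 90557856432443*t.
e_{47}(P,Q) = (160821117456305 + 90557856432443*t)^{3} = 19892830813113 + 19088834077764*t.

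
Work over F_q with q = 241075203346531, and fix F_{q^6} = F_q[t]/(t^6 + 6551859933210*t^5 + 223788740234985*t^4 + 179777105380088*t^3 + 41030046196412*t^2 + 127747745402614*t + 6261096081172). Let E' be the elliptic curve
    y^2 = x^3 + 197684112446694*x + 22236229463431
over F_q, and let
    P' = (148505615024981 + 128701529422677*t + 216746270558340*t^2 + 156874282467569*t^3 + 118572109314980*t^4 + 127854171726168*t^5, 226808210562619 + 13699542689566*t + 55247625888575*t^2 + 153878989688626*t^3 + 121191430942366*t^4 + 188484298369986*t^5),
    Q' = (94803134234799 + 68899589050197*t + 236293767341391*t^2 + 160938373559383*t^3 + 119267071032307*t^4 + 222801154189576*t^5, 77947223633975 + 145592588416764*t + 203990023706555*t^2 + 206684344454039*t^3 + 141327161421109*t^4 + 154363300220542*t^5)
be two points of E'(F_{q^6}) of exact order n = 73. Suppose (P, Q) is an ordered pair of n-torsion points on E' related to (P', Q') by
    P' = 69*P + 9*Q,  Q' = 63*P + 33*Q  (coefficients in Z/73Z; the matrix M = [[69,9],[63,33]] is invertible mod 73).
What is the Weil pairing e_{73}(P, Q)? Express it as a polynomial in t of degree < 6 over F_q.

29109119167589 + 116159485042587*t + 121013360023042*t^2 + 220625865626007*t^3 + 48016801661751*t^4 + 50829353525558*t^5

e_{73} is bilinear + alternating on E[73], so e_{73}(69*P + 9*Q, 63*P + 33*Q) = e_{73}(P,Q)^(69*33-9*63).
69*33 - 9*63 = 1710; reduced mod 73: det = 31, inverse 33.
Run Miller on y^2=x^3+197684112446694*x+22236229463431 over F_{241075203346531}: ladder 1001001 (7 bits); e = f_P(D_Q)/f_Q(D_P).
Miller gives e_{73}(P',Q') = 135263293300774 + 18176548802506*t + 134638991548782*t^2 + 16463834171421*t^3 + 230621764177836*t^4 + 106700089309193*t^5 in F_{241075203346531^6}.
Raise to 33: e(P,Q) = 29109119167589 + 116159485042587*t + 121013360023042*t^2 + 220625865626007*t^3 + 48016801661751*t^4 + 50829353525558*t^5 in mu_{73}.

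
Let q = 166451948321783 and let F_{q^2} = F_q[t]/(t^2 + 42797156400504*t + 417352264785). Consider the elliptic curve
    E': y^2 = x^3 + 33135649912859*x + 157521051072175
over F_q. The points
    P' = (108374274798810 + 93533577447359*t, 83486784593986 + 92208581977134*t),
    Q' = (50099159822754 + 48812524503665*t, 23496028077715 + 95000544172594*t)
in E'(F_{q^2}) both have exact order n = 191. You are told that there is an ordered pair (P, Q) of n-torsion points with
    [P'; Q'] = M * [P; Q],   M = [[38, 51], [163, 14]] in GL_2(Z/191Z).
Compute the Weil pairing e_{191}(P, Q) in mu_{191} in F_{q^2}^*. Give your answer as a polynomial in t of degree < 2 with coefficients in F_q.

125427007319596 + 68690765792898*t

Since e_{191}(P,P)=e_{191}(Q,Q)=1 and e_{191}(Q,P)=e_{191}(P,Q)^{-1}, expanding e_{191}(38*P + 51*Q,163*P + 14*Q) leaves e(P,Q)^det(M).
38*14 - 51*163 = -7781; reduced mod 191: det = 50, inverse 149.
n = 191 = (10111111)_2 (8 bits, wt 7); accumulate f_{191,P'}(Q'+S)/f_{191,P'}(S) along the 7-step ladder.
So e_{191}(P',Q') = 54169447486122 + 120549359430022*t.
(54169447486122 + 120549359430022*t)^{149} mod (166451948321783,f) = 125427007319596 + 68690765792898*t.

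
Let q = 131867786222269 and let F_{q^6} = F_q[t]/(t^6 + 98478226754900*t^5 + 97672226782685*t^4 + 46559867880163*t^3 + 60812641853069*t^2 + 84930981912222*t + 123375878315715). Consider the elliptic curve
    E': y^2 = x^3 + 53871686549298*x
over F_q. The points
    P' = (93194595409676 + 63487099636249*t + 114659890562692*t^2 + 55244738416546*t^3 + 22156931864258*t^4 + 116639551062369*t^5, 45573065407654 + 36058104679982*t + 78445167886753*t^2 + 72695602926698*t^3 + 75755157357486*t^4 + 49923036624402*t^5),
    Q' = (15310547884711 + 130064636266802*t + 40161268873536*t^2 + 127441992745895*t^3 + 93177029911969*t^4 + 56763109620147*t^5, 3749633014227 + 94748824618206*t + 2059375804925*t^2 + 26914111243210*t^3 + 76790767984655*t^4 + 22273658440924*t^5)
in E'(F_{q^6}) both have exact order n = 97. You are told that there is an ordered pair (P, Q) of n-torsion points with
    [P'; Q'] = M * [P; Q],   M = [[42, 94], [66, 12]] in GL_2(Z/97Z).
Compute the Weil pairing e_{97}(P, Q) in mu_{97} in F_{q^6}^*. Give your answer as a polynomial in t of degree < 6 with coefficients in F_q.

Since e_{97}(P,P)=e_{97}(Q,Q)=1 and e_{97}(Q,P)=e_{97}(P,Q)^{-1}, expanding e_{97}(42*P + 94*Q,66*P + 12*Q) leaves e(P,Q)^det(M).
Hence e(P,Q) = e(P',Q')^{38} where 38 = 23^{-1} mod 97.
Build f_{97,P'} and f_{97,Q'} via the 7-bit ladder of 97=1100001_2; evaluate at shifted divisors; quotient in F_{131867786222269^6}.
f_P(D_Q)/f_Q(D_P) = 60858981354258 + 38430059540510*t + 62195485233490*t^2 + 31525178397010*t^3 + 95852017744808*t^4 + 76205644340974*t^5.
Thus e_{97}(P,Q) = 71847261755510 + 57883103870802*t + 22424720551032*t^2 + 18723263403661*t^3 + 52457443465633*t^4 + 34962630071239*t^5.

71847261755510 + 57883103870802*t + 22424720551032*t^2 + 18723263403661*t^3 + 52457443465633*t^4 + 34962630071239*t^5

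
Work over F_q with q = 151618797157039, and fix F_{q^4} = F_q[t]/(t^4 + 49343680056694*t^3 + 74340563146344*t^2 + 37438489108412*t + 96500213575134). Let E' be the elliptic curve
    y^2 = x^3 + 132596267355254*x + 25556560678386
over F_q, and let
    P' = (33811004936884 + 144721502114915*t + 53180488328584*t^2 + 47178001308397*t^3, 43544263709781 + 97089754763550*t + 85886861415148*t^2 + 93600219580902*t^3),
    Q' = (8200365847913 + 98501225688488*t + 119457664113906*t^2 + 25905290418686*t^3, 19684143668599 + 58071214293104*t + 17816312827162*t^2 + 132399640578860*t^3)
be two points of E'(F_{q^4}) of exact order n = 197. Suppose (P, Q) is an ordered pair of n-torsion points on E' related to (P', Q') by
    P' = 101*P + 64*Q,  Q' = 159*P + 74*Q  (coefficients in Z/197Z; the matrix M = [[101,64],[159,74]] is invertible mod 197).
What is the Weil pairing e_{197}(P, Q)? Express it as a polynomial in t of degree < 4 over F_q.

132378064106595 + 86180773642754*t + 29624150435741*t^2 + 5683044709621*t^3

Alternating bilinearity on E[197] (values in mu_{197} in F_{151618797157039^4}) gives e(P',Q') = e(P,Q)^det(M).
det M = 101*74 - 64*159 = -2702 = 56 (mod 197); 56^{-1} = 95 (mod 197).
Miller loop for e_{197} over F_{151618797157039^4}: bits of 197 = 11000101; 7 double steps + 3 add steps, l/v at each.
e_{197}(P',Q') = 148585125540320 + 88703499072784*t + 15477131039123*t^2 + 22995350413910*t^3.
Finally e_{197}(P,Q) = 132378064106595 + 86180773642754*t + 29624150435741*t^2 + 5683044709621*t^3.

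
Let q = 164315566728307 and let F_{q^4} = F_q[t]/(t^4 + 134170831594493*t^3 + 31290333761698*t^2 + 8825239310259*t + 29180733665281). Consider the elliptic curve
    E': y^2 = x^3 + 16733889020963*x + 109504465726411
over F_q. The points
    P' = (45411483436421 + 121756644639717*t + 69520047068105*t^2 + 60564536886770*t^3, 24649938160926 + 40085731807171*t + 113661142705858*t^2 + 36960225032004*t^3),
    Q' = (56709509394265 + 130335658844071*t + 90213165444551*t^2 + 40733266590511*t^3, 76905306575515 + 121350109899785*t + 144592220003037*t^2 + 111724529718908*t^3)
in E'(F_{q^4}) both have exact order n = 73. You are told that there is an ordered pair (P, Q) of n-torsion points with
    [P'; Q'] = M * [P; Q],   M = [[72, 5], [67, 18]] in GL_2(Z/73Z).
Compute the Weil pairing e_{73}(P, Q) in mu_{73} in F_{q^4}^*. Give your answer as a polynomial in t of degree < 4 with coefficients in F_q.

Alternating bilinearity on E[73] (values in mu_{73} in F_{164315566728307^4}) gives e(P',Q') = e(P,Q)^det(M).
det(M) mod 73 = 12; its inverse in (Z/73)^* is 67 (check: 12*67 mod 73 = 1).
Run Miller on y^2=x^3+16733889020963*x+109504465726411 over F_{164315566728307}: ladder 1001001 (7 bits); e = f_P(D_Q)/f_Q(D_P).
Miller gives e_{73}(P',Q') = 33025535036692 + 108481283251948*t + 14330541888224*t^2 + 105839448351386*t^3 in F_{164315566728307^4}.
Hence e(P,Q) = 113441778598553 + 134471051375594*t + 88877381284035*t^2 + 113130721323730*t^3 in F_{164315566728307^4}^*.

113441778598553 + 134471051375594*t + 88877381284035*t^2 + 113130721323730*t^3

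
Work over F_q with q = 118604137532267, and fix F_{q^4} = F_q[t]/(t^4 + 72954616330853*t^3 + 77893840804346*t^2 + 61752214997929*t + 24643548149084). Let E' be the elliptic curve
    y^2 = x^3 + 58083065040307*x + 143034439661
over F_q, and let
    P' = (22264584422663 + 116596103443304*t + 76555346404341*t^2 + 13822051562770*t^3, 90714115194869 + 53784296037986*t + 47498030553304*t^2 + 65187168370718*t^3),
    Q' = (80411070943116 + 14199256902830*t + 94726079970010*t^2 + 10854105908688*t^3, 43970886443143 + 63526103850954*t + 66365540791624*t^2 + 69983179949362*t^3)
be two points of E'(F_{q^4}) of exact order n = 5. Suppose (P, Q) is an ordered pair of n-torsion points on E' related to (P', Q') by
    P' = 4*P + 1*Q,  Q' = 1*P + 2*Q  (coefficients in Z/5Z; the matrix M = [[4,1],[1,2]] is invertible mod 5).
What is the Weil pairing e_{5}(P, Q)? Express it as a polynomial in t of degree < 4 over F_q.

e_{5} is bilinear + alternating on E[5], so e_{5}(4*P + 1*Q, 1*P + 2*Q) = e_{5}(P,Q)^(4*2-1*1).
Inverting 2 mod 5: 3. Thus e_{5}(P,Q) = e(P',Q')^{3}.
n = 5 = (101)_2 (3 bits, wt 2); accumulate f_{5,P'}(Q'+S)/f_{5,P'}(S) along the 2-step ladder.
f_P(D_Q)/f_Q(D_P) = 31908927822326 + 11701481902945*t + 10427019294432*t^2 + 8734002193481*t^3.
Hence e(P,Q) = 25990745207470 + 39226358291751*t + 64331737804476*t^2 + 91343016640408*t^3 in F_{118604137532267^4}^*.

25990745207470 + 39226358291751*t + 64331737804476*t^2 + 91343016640408*t^3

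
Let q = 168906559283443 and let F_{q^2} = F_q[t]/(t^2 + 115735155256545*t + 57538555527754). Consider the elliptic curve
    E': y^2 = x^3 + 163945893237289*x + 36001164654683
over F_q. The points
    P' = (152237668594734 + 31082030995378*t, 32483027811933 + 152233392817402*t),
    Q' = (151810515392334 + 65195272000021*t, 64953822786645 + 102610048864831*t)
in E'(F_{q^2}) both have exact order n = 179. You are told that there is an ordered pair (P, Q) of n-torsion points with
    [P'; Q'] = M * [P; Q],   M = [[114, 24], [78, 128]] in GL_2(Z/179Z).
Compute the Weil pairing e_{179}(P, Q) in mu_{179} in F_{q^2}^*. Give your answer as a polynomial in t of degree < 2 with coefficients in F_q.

Under M = [[114,24],[78,128]] in GL_2(Z/179), e_{179}(P',Q') = e_{179}(P,Q)^(114*128-24*78 mod 179).
Inverting 11 mod 179: 114. Thus e_{179}(P,Q) = e(P',Q')^{114}.
Double-and-add over 10110011: 8-1 doublings, 5-1 additions; each step l_{T,T}/v_{2T} or l_{T,P'}/v at Q'+S for random S.
The quotient is 74362945816760 + 167405614028519*t.
e_{179}(P,Q) = (74362945816760 + 167405614028519*t)^{114} = 134557814090614 + 12524677206337*t.

134557814090614 + 12524677206337*t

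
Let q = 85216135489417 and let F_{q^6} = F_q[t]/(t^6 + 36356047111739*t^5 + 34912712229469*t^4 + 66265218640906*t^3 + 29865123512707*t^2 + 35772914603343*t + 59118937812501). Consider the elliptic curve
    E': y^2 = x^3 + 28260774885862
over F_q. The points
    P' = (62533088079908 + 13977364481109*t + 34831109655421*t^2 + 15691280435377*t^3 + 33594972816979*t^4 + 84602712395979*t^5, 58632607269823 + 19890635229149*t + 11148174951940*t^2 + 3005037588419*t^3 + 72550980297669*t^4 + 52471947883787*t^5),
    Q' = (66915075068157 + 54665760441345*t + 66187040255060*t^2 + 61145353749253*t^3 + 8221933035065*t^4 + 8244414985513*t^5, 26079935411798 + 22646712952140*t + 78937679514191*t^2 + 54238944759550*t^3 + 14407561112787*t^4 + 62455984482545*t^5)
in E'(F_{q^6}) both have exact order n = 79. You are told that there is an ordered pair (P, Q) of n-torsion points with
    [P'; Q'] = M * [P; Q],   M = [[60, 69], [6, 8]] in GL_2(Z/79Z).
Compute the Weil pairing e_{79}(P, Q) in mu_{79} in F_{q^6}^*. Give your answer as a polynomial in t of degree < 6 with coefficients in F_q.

33820655505948 + 37823924700522*t + 47684575666585*t^2 + 33501643916357*t^3 + 10268072871528*t^4 + 42847912725770*t^5

e_{79}(aP+bQ,cP+dQ) = e_{79}(P,Q)^(ad-bc); with (a,b,c,d)=(60,69,6,8) this gives the det-79 law.
Inverting 66 mod 79: 6. Thus e_{79}(P,Q) = e(P',Q')^{6}.
7-bit Miller (1001111) on E'/F_{85216135489417} with a'=0, b'=28260774885862: accumulate tangent/chord ratios at Q'+S and P'+S'.
Result: e(P',Q') = 62050492834472 + 43062874020805*t + 67505269926517*t^2 + 35465320394386*t^3 + 15107480705520*t^4 + 57146562372047*t^5.
Raise to 6: e(P,Q) = 33820655505948 + 37823924700522*t + 47684575666585*t^2 + 33501643916357*t^3 + 10268072871528*t^4 + 42847912725770*t^5 in mu_{79}.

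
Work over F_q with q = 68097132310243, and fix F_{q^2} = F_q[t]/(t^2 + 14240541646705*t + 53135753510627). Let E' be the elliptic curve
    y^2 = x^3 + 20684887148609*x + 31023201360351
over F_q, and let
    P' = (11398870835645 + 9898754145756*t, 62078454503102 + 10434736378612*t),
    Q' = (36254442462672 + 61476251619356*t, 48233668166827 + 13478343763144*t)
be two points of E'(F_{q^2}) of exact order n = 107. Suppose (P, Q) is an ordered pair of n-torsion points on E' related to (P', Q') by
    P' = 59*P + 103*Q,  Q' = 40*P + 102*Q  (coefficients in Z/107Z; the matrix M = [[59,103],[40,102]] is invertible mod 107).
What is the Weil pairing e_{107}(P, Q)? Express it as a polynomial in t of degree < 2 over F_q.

The 107-Weil pairing on E[107] over F_{68097132310243} is alternating-bilinear: e_{107}(P',Q') = e_{107}(P,Q)^det(M).
det M = 59*102 - 103*40 = 1898 = 79 (mod 107); 79^{-1} = 42 (mod 107).
Double-and-add over 1101011: 7-1 doublings, 5-1 additions; each step l_{T,T}/v_{2T} or l_{T,P'}/v at Q'+S for random S.
e_{107}(P',Q') = 58877279554188 + 58206391180841*t.
(58877279554188 + 58206391180841*t)^{42} mod (68097132310243,f) = 13552312888707 + 16216174445669*t.

13552312888707 + 16216174445669*t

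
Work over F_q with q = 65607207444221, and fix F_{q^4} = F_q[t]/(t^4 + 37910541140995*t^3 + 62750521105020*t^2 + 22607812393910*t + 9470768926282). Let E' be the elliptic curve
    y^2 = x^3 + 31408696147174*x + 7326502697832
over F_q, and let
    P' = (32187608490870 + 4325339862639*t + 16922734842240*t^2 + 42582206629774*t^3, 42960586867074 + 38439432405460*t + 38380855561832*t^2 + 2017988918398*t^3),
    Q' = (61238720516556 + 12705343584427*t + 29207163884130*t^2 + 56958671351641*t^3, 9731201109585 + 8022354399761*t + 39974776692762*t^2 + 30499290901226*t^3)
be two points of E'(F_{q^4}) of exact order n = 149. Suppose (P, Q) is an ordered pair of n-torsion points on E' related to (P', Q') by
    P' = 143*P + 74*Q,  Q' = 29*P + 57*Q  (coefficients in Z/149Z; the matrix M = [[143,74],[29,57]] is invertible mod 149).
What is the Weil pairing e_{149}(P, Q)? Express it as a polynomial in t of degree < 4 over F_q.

Since e_{149}(P,P)=e_{149}(Q,Q)=1 and e_{149}(Q,P)=e_{149}(P,Q)^{-1}, expanding e_{149}(143*P + 74*Q,29*P + 57*Q) leaves e(P,Q)^det(M).
Hence e(P,Q) = e(P',Q')^{53} where 53 = 45^{-1} mod 149.
Run Miller on y^2=x^3+31408696147174*x+7326502697832 over F_{65607207444221}: ladder 10010101 (8 bits); e = f_P(D_Q)/f_Q(D_P).
So e_{149}(P',Q') = 36252608876558 + 61369643279415*t + 4564190688700*t^2 + 28966097448391*t^3.
Thus e_{149}(P,Q) = 10108676816802 + 24765542989536*t + 8629543989281*t^2 + 13443691793761*t^3.

10108676816802 + 24765542989536*t + 8629543989281*t^2 + 13443691793761*t^3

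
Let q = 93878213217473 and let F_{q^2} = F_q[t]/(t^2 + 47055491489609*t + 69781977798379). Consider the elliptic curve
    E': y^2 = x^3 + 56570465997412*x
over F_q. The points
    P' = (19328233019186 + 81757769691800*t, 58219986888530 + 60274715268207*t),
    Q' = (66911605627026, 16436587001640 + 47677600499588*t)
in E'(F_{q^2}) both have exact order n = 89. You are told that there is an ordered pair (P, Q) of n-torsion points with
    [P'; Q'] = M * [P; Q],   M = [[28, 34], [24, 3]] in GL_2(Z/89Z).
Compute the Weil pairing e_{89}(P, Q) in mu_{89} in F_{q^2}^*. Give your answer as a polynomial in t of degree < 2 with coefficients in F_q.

3117988563082 + 84395861913622*t

e_{89} is bilinear + alternating on E[89], so e_{89}(28*P + 34*Q, 24*P + 3*Q) = e_{89}(P,Q)^(28*3-34*24).
det(M) mod 89 = 69; its inverse in (Z/89)^* is 40 (check: 69*40 mod 89 = 1).
Run Miller on y^2=x^3+56570465997412*x over F_{93878213217473}: ladder 1011001 (7 bits); e = f_P(D_Q)/f_Q(D_P).
The quotient is 71133787946257 + 65041569828270*t.
Raise to 40: e(P,Q) = 3117988563082 + 84395861913622*t in mu_{89}.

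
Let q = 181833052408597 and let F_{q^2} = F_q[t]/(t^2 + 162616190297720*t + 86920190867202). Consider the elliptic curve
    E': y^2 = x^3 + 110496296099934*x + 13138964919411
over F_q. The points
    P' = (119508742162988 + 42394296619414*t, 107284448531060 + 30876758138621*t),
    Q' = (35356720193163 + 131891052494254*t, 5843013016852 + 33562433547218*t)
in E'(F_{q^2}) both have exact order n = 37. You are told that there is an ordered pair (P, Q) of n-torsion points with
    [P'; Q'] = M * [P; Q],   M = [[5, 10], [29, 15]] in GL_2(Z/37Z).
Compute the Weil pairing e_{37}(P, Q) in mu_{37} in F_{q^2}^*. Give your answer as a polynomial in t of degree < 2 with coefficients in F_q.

178942170848753 + 106790126600111*t

Under M = [[5,10],[29,15]] in GL_2(Z/37), e_{37}(P',Q') = e_{37}(P,Q)^(5*15-10*29 mod 37).
det M = 5*15 - 10*29 = -215 = 7 (mod 37); 7^{-1} = 16 (mod 37).
n = 37 = (100101)_2 (6 bits, wt 3); accumulate f_{37,P'}(Q'+S)/f_{37,P'}(S) along the 5-step ladder.
Miller gives e_{37}(P',Q') = 119535835375794 + 160880352493433*t in F_{181833052408597^2}.
Hence e(P,Q) = 178942170848753 + 106790126600111*t in F_{181833052408597^2}^*.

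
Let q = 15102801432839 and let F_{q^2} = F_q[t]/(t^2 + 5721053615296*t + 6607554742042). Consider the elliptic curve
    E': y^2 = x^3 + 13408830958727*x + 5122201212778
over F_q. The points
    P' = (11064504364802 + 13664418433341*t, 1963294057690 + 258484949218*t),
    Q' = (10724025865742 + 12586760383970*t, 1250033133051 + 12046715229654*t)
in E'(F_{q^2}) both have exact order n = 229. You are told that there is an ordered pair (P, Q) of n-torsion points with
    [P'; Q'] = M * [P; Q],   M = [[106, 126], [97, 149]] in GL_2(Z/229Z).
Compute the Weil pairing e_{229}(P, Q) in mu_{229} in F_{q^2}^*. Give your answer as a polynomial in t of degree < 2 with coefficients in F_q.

e_{229} is bilinear + alternating on E[229], so e_{229}(106*P + 126*Q, 97*P + 149*Q) = e_{229}(P,Q)^(106*149-126*97).
So e_{229}(P,Q) = e_{229}(P',Q')^{112}, since 137*112 = 1 mod 229.
Miller loop for e_{229} over F_{15102801432839^2}: bits of 229 = 11100101; 7 double steps + 4 add steps, l/v at each.
The quotient is 661110702147 + 12785400624209*t.
Hence e(P,Q) = 12302264803269 + 9578345041073*t in F_{15102801432839^2}^*.

12302264803269 + 9578345041073*t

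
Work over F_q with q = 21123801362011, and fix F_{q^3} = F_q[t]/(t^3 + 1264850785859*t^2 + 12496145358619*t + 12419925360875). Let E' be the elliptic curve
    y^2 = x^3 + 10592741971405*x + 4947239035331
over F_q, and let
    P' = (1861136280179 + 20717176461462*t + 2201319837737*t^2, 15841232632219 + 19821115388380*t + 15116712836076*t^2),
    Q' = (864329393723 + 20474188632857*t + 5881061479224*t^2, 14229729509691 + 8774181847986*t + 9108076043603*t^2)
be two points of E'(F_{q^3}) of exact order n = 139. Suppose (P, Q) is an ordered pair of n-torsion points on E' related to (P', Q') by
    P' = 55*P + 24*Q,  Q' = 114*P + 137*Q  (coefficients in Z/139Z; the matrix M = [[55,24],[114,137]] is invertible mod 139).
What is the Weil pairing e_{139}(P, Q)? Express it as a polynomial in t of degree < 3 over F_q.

Under M = [[55,24],[114,137]] in GL_2(Z/139), e_{139}(P',Q') = e_{139}(P,Q)^(55*137-24*114 mod 139).
So e_{139}(P,Q) = e_{139}(P',Q')^{40}, since 73*40 = 1 mod 139.
Build f_{139,P'} and f_{139,Q'} via the 8-bit ladder of 139=10001011_2; evaluate at shifted divisors; quotient in F_{21123801362011^3}.
e_{139}(P',Q') = 8237253495460 + 12786969013808*t + 16526018207947*t^2.
Finally e_{139}(P,Q) = 18365185662313 + 18169724238207*t + 14780021420094*t^2.

18365185662313 + 18169724238207*t + 14780021420094*t^2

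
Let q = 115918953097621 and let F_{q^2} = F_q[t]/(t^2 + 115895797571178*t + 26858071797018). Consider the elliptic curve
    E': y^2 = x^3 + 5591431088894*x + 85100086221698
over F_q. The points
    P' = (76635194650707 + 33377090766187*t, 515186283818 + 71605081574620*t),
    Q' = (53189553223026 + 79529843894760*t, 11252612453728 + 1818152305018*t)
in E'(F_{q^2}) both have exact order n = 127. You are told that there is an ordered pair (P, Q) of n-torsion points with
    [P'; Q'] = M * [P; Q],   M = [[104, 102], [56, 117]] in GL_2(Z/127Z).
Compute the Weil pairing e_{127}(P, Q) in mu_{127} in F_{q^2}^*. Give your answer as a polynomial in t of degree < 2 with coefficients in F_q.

16695336477575 + 81747806551079*t

Under M = [[104,102],[56,117]] in GL_2(Z/127), e_{127}(P',Q') = e_{127}(P,Q)^(104*117-102*56 mod 127).
det(M) mod 127 = 106; its inverse in (Z/127)^* is 6 (check: 106*6 mod 127 = 1).
Build f_{127,P'} and f_{127,Q'} via the 7-bit ladder of 127=1111111_2; evaluate at shifted divisors; quotient in F_{115918953097621^2}.
Result: e(P',Q') = 52148972586502 + 85232384045566*t.
Finally e_{127}(P,Q) = 16695336477575 + 81747806551079*t.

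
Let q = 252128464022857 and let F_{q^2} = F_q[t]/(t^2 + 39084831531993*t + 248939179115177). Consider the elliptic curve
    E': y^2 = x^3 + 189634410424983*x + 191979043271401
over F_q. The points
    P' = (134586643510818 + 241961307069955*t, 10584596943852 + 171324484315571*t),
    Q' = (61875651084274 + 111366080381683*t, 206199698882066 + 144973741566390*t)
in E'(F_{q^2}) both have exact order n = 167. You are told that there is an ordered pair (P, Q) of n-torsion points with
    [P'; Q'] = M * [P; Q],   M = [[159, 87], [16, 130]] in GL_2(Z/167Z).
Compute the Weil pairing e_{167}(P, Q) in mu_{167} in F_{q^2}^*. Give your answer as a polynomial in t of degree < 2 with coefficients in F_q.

Alternating bilinearity on E[167] (values in mu_{167} in F_{252128464022857^2}) gives e(P',Q') = e(P,Q)^det(M).
159*130 - 87*16 = 19278; reduced mod 167: det = 73, inverse 151.
Double-and-add over 10100111: 8-1 doublings, 5-1 additions; each step l_{T,T}/v_{2T} or l_{T,P'}/v at Q'+S for random S.
Result: e(P',Q') = 9796464878454 + 150056945573390*t.
(9796464878454 + 150056945573390*t)^{151} mod (252128464022857,f) = 97969826402576 + 11322589201969*t.

97969826402576 + 11322589201969*t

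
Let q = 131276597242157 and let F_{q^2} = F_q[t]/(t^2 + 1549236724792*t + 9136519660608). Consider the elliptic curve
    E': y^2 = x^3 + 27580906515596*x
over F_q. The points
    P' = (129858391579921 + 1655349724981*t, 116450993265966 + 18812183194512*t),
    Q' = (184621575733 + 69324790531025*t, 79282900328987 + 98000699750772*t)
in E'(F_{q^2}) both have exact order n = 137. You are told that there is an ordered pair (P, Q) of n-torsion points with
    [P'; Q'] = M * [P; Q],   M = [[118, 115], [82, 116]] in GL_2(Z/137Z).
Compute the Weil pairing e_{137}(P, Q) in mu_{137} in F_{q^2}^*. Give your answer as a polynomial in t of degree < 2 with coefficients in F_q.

e_{137}(aP+bQ,cP+dQ) = e_{137}(P,Q)^(ad-bc); with (a,b,c,d)=(118,115,82,116) this gives the det-137 law.
Inverting 11 mod 137: 25. Thus e_{137}(P,Q) = e(P',Q')^{25}.
Miller loop for e_{137} over F_{131276597242157^2}: bits of 137 = 10001001; 7 double steps + 2 add steps, l/v at each.
f_P(D_Q)/f_Q(D_P) = 105578436932728 + 114544438100984*t.
Thus e_{137}(P,Q) = 95554270462074 + 94462313375320*t.

95554270462074 + 94462313375320*t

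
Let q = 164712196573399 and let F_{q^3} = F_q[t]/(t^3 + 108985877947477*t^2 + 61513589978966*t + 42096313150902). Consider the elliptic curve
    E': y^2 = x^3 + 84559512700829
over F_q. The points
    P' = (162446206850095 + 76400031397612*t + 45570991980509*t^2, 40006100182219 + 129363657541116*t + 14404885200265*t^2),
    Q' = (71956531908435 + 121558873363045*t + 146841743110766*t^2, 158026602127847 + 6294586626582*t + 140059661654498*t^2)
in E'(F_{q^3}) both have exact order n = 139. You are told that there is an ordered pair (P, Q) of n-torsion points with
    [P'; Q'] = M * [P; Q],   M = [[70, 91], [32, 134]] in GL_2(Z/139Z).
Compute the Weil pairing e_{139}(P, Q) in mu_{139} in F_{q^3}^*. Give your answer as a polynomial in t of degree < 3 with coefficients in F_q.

Under M = [[70,91],[32,134]] in GL_2(Z/139), e_{139}(P',Q') = e_{139}(P,Q)^(70*134-91*32 mod 139).
So e_{139}(P,Q) = e_{139}(P',Q')^{62}, since 74*62 = 1 mod 139.
Run Miller on y^2=x^3+84559512700829 over F_{164712196573399}: ladder 10001011 (8 bits); e = f_P(D_Q)/f_Q(D_P).
f_P(D_Q)/f_Q(D_P) = 87376257752413 + 130168847938936*t + 6222914677727*t^2.
Hence e(P,Q) = 86032226824927 + 81937627346555*t + 150980209951465*t^2 in F_{164712196573399^3}^*.

86032226824927 + 81937627346555*t + 150980209951465*t^2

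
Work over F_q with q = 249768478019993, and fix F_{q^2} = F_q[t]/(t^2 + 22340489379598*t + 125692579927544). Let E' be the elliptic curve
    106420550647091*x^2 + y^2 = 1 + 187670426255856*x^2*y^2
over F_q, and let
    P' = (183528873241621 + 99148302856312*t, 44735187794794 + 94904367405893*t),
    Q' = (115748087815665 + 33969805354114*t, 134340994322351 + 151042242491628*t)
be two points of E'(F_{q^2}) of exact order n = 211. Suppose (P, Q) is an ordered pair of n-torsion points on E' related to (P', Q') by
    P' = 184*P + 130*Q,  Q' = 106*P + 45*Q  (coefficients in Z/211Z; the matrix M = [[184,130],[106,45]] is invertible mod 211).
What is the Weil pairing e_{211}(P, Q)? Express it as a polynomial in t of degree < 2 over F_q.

13656711038323 + 218119426028391*t

The 211-Weil pairing on E[211] over F_{249768478019993} is alternating-bilinear: e_{211}(P',Q') = e_{211}(P,Q)^det(M).
184*45 - 130*106 = -5500; reduced mod 211: det = 197, inverse 15.
Map (x,y)_Ed via u=(1+y)/(1-y), v=(1+y)/((1-y)x) to Montgomery A=102988770096908,B=191664737164863; then to (a',b')=(28120028418645,177849018246999).
Build f_{211,P'} and f_{211,Q'} via the 8-bit ladder of 211=11010011_2; evaluate at shifted divisors; quotient in F_{249768478019993^2}.
Miller gives e_{211}(P',Q') = 71574526921474 + 100004093288482*t in F_{249768478019993^2}.
Hence e(P,Q) = 13656711038323 + 218119426028391*t in F_{249768478019993^2}^*.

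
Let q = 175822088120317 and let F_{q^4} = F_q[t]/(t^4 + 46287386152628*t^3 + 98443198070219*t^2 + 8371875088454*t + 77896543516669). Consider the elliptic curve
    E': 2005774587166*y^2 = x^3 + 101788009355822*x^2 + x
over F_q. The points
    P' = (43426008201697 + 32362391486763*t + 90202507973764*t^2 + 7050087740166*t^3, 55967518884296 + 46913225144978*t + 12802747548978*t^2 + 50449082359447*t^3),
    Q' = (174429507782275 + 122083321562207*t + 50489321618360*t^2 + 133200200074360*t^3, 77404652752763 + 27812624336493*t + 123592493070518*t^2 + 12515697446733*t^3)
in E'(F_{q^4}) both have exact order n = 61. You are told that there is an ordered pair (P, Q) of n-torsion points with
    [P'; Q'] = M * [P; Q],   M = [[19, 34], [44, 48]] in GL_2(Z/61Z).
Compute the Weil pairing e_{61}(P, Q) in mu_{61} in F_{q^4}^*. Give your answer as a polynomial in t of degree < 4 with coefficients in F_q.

The 61-Weil pairing on E[61] over F_{175822088120317} is alternating-bilinear: e_{61}(P',Q') = e_{61}(P,Q)^det(M).
Hence e(P,Q) = e(P',Q')^{54} where 54 = 26^{-1} mod 61.
(x,y)|->(5484087770999x+80373114480704,5484087770999y) sends E' to y^2=x^3+48168437389533.
Build f_{61,P'} and f_{61,Q'} via the 6-bit ladder of 61=111101_2; evaluate at shifted divisors; quotient in F_{175822088120317^4}.
The quotient is 37647211840649 + 157608757370410*t + 130739117950745*t^2 + 1560810366271*t^3.
(37647211840649 + 157608757370410*t + 130739117950745*t^2 + 1560810366271*t^3)^{54} mod (175822088120317,f) = 144911804929248 + 134570069108006*t + 78419012661142*t^2 + 108204666559345*t^3.

144911804929248 + 134570069108006*t + 78419012661142*t^2 + 108204666559345*t^3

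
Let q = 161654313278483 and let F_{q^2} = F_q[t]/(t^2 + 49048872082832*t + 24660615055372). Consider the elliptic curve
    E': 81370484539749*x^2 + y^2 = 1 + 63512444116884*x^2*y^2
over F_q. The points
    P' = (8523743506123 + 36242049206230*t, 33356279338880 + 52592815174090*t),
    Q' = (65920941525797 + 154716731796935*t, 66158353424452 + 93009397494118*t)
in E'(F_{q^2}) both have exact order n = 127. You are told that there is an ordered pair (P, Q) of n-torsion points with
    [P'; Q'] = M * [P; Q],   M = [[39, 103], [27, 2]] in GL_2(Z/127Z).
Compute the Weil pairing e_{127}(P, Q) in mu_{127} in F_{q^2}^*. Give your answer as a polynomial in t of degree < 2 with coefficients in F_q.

Alternating bilinearity on E[127] (values in mu_{127} in F_{161654313278483^2}) gives e(P',Q') = e(P,Q)^det(M).
det(M) mod 127 = 91; its inverse in (Z/127)^* is 67 (check: 91*67 mod 127 = 1).
Edwards->Montgomery: u=(1+y)/(1-y), v=u/x -> 110373695326081v^2=u^3+42164389555980u^2+u; then x_W=44878088425337u+104974311415347: y^2=x^3+81327771421052*x+147326374134027.
Double-and-add over 1111111: 7-1 doublings, 7-1 additions; each step l_{T,T}/v_{2T} or l_{T,P'}/v at Q'+S for random S.
f_P(D_Q)/f_Q(D_P) = 138125748485098 + 27201741918231*t.
Thus e_{127}(P,Q) = 3249855556259 + 160879581248698*t.

3249855556259 + 160879581248698*t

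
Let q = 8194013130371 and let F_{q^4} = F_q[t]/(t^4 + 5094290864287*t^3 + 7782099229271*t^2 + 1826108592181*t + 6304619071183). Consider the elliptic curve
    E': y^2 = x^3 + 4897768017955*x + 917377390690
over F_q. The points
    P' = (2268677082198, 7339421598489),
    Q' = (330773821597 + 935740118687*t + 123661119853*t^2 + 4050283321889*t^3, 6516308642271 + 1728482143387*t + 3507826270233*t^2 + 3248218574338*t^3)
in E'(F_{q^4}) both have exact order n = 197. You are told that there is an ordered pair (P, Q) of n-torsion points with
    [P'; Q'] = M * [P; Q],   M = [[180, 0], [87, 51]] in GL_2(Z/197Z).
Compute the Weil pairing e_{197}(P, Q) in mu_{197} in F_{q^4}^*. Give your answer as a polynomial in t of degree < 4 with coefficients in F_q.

6429271199886 + 895017444471*t + 5514479892873*t^2 + 4588403634421*t^3

Alternating bilinearity on E[197] (values in mu_{197} in F_{8194013130371^4}) gives e(P',Q') = e(P,Q)^det(M).
det M = 180*51 - 0*87 = 9180 = 118 (mod 197); 118^{-1} = 192 (mod 197).
Miller loop for e_{197} over F_{8194013130371^4}: bits of 197 = 11000101; 7 double steps + 3 add steps, l/v at each.
So e_{197}(P',Q') = 871846883542 + 3056985476891*t + 1335248073340*t^2 + 6337650974797*t^3.
e_{197}(P,Q) = (871846883542 + 3056985476891*t + 1335248073340*t^2 + 6337650974797*t^3)^{192} = 6429271199886 + 895017444471*t + 5514479892873*t^2 + 4588403634421*t^3.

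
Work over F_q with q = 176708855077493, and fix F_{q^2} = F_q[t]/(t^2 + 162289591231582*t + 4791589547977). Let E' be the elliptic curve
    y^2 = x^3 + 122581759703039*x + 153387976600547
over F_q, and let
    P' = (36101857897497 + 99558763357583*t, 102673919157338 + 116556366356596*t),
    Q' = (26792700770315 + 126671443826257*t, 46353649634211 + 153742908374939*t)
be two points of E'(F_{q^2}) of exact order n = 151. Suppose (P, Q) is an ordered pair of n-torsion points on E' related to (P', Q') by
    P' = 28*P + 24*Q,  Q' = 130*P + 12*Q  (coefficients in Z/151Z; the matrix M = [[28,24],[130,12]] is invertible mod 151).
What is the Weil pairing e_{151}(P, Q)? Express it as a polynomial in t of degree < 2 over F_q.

Since e_{151}(P,P)=e_{151}(Q,Q)=1 and e_{151}(Q,P)=e_{151}(P,Q)^{-1}, expanding e_{151}(28*P + 24*Q,130*P + 12*Q) leaves e(P,Q)^det(M).
Hence e(P,Q) = e(P',Q')^{16} where 16 = 85^{-1} mod 151.
Miller loop for e_{151} over F_{176708855077493^2}: bits of 151 = 10010111; 7 double steps + 4 add steps, l/v at each.
Miller gives e_{151}(P',Q') = 51845284942846 + 31747545140989*t in F_{176708855077493^2}.
Thus e_{151}(P,Q) = 99373078089210 + 14437915919655*t.

99373078089210 + 14437915919655*t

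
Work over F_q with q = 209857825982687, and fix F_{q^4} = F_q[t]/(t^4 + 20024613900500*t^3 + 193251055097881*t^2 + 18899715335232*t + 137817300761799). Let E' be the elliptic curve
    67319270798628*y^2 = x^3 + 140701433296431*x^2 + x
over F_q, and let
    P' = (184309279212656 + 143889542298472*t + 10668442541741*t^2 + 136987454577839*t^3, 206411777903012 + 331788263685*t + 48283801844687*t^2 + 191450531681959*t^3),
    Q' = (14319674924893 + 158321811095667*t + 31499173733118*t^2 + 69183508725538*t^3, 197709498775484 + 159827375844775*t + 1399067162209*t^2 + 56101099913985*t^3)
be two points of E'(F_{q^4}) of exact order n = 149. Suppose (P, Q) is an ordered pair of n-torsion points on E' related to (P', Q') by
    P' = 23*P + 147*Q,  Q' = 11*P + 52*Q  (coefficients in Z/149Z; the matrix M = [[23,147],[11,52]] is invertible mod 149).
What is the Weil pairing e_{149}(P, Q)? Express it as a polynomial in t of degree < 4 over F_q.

160479021691707 + 156812126543244*t + 100731249436146*t^2 + 1759307399220*t^3

Under M = [[23,147],[11,52]] in GL_2(Z/149), e_{149}(P',Q') = e_{149}(P,Q)^(23*52-147*11 mod 149).
23*52 - 147*11 = -421; reduced mod 149: det = 26, inverse 86.
Set x_W=46758807290854*u+121142125723024, y_W=46758807290854*v; then E': y_W^2=x_W^3+50440698284337*x_W+121172214994353.
Run Miller on y^2=x^3+50440698284337*x+121172214994353 over F_{209857825982687}: ladder 10010101 (8 bits); e = f_P(D_Q)/f_Q(D_P).
Miller gives e_{149}(P',Q') = 134954508485299 + 198268578330542*t + 141267547152280*t^2 + 186677822153216*t^3 in F_{209857825982687^4}.
(134954508485299 + 198268578330542*t + 141267547152280*t^2 + 186677822153216*t^3)^{86} mod (209857825982687,f) = 160479021691707 + 156812126543244*t + 100731249436146*t^2 + 1759307399220*t^3.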